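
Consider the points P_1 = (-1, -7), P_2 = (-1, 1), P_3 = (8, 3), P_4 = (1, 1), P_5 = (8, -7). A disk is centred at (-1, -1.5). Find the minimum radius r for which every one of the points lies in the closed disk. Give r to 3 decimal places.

10.548

The required radius is the distance from (-1, -1.5) to the farthest point.
Squared distances: 30.25, 6.25, 101.25, 10.25, 111.25.
Maximum is 111.25, attained at P_5.
r = √(111.25) ≈ 10.548.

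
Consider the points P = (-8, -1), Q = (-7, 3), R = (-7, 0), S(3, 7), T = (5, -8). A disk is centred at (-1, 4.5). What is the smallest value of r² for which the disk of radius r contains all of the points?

The required radius is the distance from (-1, 4.5) to the farthest point.
Squared distances: 79.25, 38.25, 56.25, 22.25, 192.25.
Maximum is 192.25, attained at T.

192.25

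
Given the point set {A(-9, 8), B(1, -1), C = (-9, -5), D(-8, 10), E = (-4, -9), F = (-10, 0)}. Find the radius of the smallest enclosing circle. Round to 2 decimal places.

9.71

The farthest pair is D–E with squared distance 377. The circle on this segment as diameter has centre (-6, 0.5) and r² = 377/4 = 94.25.
Check A: distance² to centre = 65.25 ≤ 94.25, so it lies inside.
All remaining points lie in this disk, and no smaller disk contains both endpoints, so this is the minimum enclosing circle.
r = √(94.25) ≈ 9.71.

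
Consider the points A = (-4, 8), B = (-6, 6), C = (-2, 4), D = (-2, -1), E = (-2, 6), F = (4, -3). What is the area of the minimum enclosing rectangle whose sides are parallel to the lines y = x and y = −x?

In coordinates u = x + y, v = x − y the rectangle is axis-aligned; the map (x,y)→(u,v) scales areas by 2.
u-values: 4, 0, 2, -3, 4, 1; range = 4 − (-3) = 7.
v-values: -12, -12, -6, -1, -8, 7; range = 7 − (-12) = 19.
Area = (7 × 19) / 2 = 66.5.

66.5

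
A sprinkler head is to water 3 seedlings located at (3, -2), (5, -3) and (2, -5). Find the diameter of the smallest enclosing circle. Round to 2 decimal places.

Call the three points A, B, C in the order given.
Side lengths²: AB² = 5, AC² = 10, BC² = 13.
Since BC² = 13 < 10 + 5 = 15, the triangle is acute, so the smallest enclosing circle is the circumcircle.
Circumcentre = (47/14, -53/14), r² = 325/98.
Diameter = 2r = 2√(325/98) ≈ 3.64.

3.64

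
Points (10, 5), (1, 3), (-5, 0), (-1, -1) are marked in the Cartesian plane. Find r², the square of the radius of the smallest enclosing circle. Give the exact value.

62.5

The farthest pair is (10, 5)–(-5, 0) with squared distance 250. The circle on this segment as diameter has centre (2.5, 2.5) and r² = 250/4 = 62.5.
Check (1, 3): distance² to centre = 2.5 ≤ 62.5, so it lies inside.
All remaining points lie in this disk, and no smaller disk contains both endpoints, so this is the minimum enclosing circle.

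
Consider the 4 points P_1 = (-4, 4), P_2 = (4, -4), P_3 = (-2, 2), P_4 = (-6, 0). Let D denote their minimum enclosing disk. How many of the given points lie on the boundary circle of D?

3

The minimum enclosing circle of a finite set is fixed by two of the points (as a diameter) or three (as a circumcircle).
The minimum enclosing circle is determined by three boundary points: P_1, P_2, P_4.
Their circumcentre is (-1/3, -1/3) with r² = 290/9.
The farthest remaining point P_3 is at distance² 74/9 ≤ 290/9.
The points at distance exactly r from the centre are P_1, P_2, P_4 — 3 points.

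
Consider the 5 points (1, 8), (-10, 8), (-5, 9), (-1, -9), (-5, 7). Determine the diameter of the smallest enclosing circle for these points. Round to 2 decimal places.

By Welzl's lemma the MEC is supported by two points (diametrically opposite) or three points (on a circumcircle).
The minimum enclosing circle is determined by three boundary points: (1, 8), (-10, 8), (-1, -9).
Their circumcentre is (-4.5, 1/34) with r² = 54205/578.
The farthest remaining point (-5, 9) is at distance² 46657/578 ≤ 54205/578.
Diameter = 2r = 2√(54205/578) ≈ 19.37.

19.37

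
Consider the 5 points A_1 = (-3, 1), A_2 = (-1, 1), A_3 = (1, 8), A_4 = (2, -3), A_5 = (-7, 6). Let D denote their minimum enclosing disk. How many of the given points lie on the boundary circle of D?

The minimum enclosing circle is determined by three boundary points: A_3, A_4, A_5.
Their circumcentre is (-1.8, 2.2) with r² = 41.48.
The farthest remaining point A_1 is at distance² 2.88 ≤ 41.48.
The points at distance exactly r from the centre are A_3, A_4, A_5 — 3 points.

3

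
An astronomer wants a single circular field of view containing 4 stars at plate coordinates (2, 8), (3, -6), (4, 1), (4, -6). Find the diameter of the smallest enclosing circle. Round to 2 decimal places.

14.14

By Welzl's lemma the MEC is supported by two points (diametrically opposite) or three points (on a circumcircle).
The farthest pair is (2, 8)–(4, -6) with squared distance 200. The circle on this segment as diameter has centre (3, 1) and r² = 200/4 = 50.
Check (3, -6): distance² to centre = 49 ≤ 50, so it lies inside.
All remaining points lie in this disk, and no smaller disk contains both endpoints, so this is the minimum enclosing circle.
Diameter = 2r = 2√50 ≈ 14.14.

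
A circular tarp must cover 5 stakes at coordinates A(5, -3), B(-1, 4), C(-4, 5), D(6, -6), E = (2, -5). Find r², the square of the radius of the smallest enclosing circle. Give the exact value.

55.25

The minimum enclosing circle of a finite set is fixed by two of the points (as a diameter) or three (as a circumcircle).
The farthest pair is C–D with squared distance 221. The circle on this segment as diameter has centre (1, -0.5) and r² = 221/4 = 55.25.
Check A: distance² to centre = 22.25 ≤ 55.25, so it lies inside.
All remaining points lie in this disk, and no smaller disk contains both endpoints, so this is the minimum enclosing circle.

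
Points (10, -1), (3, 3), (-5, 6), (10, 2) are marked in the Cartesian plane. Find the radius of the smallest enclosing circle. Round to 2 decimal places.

8.28

The minimum enclosing circle of a finite set is fixed by two of the points (as a diameter) or three (as a circumcircle).
The farthest pair is (10, -1)–(-5, 6) with squared distance 274. The circle on this segment as diameter has centre (2.5, 2.5) and r² = 274/4 = 68.5.
Check (3, 3): distance² to centre = 0.5 ≤ 68.5, so it lies inside.
All remaining points lie in this disk, and no smaller disk contains both endpoints, so this is the minimum enclosing circle.
r = √(68.5) ≈ 8.28.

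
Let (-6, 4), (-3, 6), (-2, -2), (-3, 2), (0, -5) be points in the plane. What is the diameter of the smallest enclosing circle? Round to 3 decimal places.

The minimum enclosing circle of a finite set is fixed by two of the points (as a diameter) or three (as a circumcircle).
The farthest pair is (-3, 6)–(0, -5) with squared distance 130. The circle on this segment as diameter has centre (-1.5, 0.5) and r² = 130/4 = 32.5.
Check (-6, 4): distance² to centre = 32.5 ≤ 32.5, so it lies inside.
All remaining points lie in this disk, and no smaller disk contains both endpoints, so this is the minimum enclosing circle.
Diameter = 2r = 2√(32.5) ≈ 11.402.

11.402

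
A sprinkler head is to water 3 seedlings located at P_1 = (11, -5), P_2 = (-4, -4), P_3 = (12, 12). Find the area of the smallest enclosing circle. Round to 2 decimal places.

402.15

Side lengths²: P_1P_2² = 226, P_1P_3² = 290, P_2P_3² = 512.
Since P_2P_3² = 512 < 290 + 226 = 516, the triangle is acute, so the smallest enclosing circle is the circumcircle.
Circumcentre = (4.0625, 3.9375), r² = 128.0078125.
Area = π·r² = π·128.0078125 ≈ 402.15.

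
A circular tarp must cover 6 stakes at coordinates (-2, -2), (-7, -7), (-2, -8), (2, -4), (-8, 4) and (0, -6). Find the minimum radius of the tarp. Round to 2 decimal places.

A smallest enclosing disk is always determined by at most three of the input points on its boundary.
The minimum enclosing circle is determined by three boundary points: (-2, -8), (2, -4), (-8, 4).
Their circumcentre is (-13/3, -5/3) with r² = 410/9.
The farthest remaining point (0, -6) is at distance² 338/9 ≤ 410/9.
r = √(410/9) ≈ 6.75.

6.75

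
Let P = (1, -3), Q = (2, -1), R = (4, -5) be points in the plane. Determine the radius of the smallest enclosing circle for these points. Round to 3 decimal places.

Side lengths²: PQ² = 5, PR² = 13, QR² = 20.
Since QR² = 20 ≥ 13 + 5 = 18, the angle opposite QR is not acute, so the smallest enclosing circle has QR as diameter.
Centre = midpoint of QR = (3, -3), r² = 20/4 = 5.
r = √5 ≈ 2.236.

2.236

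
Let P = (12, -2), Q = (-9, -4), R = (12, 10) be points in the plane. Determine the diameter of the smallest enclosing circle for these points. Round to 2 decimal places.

25.24

Side lengths²: PQ² = 445, PR² = 144, QR² = 637.
Since QR² = 637 ≥ 445 + 144 = 589, the angle opposite QR is not acute, so the smallest enclosing circle has QR as diameter.
Centre = midpoint of QR = (1.5, 3), r² = 637/4 = 159.25.
Diameter = 2r = 2√(159.25) ≈ 25.24.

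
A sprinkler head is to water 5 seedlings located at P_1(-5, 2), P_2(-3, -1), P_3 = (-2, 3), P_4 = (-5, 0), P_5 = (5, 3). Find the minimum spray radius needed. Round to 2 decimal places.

5.22

The farthest pair is P_4–P_5 with squared distance 109. The circle on this segment as diameter has centre (0, 1.5) and r² = 109/4 = 27.25.
Check P_1: distance² to centre = 25.25 ≤ 27.25, so it lies inside.
All remaining points lie in this disk, and no smaller disk contains both endpoints, so this is the minimum enclosing circle.
r = √(27.25) ≈ 5.22.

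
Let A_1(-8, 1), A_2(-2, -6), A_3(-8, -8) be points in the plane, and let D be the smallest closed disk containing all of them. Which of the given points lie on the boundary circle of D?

A_1, A_2, A_3

Side lengths²: A_1A_2² = 85, A_1A_3² = 81, A_2A_3² = 40.
Since A_1A_2² = 85 < 81 + 40 = 121, the triangle is acute, so the smallest enclosing circle is the circumcircle.
Circumcentre = (-37/6, -3.5), r² = 425/18.
The points at distance exactly r from the centre are A_1, A_2, A_3 — 3 points.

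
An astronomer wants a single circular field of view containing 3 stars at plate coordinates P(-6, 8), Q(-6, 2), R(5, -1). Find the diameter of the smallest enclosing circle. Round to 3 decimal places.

Side lengths²: PQ² = 36, PR² = 202, QR² = 130.
Since PR² = 202 ≥ 130 + 36 = 166, the angle opposite PR is not acute, so the smallest enclosing circle has PR as diameter.
Centre = midpoint of PR = (-0.5, 3.5), r² = 202/4 = 50.5.
Diameter = 2r = 2√(50.5) ≈ 14.213.

14.213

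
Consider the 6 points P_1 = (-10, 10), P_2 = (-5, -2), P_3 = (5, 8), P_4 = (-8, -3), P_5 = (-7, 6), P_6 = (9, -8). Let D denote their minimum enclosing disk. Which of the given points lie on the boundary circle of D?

A smallest enclosing disk is always determined by at most three of the input points on its boundary.
The farthest pair is P_1–P_6 with squared distance 685. The circle on this segment as diameter has centre (-0.5, 1) and r² = 685/4 = 171.25.
Check P_2: distance² to centre = 29.25 ≤ 171.25, so it lies inside.
All remaining points lie in this disk, and no smaller disk contains both endpoints, so this is the minimum enclosing circle.
The points at distance exactly r from the centre are P_1, P_6 — 2 points.

P_1, P_6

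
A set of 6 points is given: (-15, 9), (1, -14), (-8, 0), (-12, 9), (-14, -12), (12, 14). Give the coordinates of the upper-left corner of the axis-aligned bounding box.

(-15, 14)

x-range [-15, 12], y-range [-14, 14].
The upper-left corner is (-15, 14).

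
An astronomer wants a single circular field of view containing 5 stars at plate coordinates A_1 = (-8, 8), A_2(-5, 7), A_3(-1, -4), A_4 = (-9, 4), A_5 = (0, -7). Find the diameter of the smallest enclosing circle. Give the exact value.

17

The farthest pair is A_1–A_5 with squared distance 289. The circle on this segment as diameter has centre (-4, 0.5) and r² = 289/4 = 72.25.
Check A_2: distance² to centre = 43.25 ≤ 72.25, so it lies inside.
All remaining points lie in this disk, and no smaller disk contains both endpoints, so this is the minimum enclosing circle.
Diameter = 2r = 2√(72.25) = 17.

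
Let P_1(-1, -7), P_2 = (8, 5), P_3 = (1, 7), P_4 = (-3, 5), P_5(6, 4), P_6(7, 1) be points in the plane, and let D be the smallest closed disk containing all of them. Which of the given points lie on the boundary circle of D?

The minimum enclosing circle of a finite set is fixed by two of the points (as a diameter) or three (as a circumcircle).
The minimum enclosing circle is determined by three boundary points: P_1, P_2, P_4.
Their circumcentre is (2.5, -0.25) with r² = 57.8125.
The farthest remaining point P_3 is at distance² 54.8125 ≤ 57.8125.
The points at distance exactly r from the centre are P_1, P_2, P_4 — 3 points.

P_1, P_2, P_4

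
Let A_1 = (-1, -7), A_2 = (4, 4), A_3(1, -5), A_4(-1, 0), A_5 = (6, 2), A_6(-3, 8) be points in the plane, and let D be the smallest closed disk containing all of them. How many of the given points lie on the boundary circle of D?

The minimum enclosing circle is determined by three boundary points: A_1, A_5, A_6.
Their circumcentre is (-119/82, 47/82) with r² = 193505/3362.
The farthest remaining point A_2 is at distance² 139385/3362 ≤ 193505/3362.
The points at distance exactly r from the centre are A_1, A_5, A_6 — 3 points.

3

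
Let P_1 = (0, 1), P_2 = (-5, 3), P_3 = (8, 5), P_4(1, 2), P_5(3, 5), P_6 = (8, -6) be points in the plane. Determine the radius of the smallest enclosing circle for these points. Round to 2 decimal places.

The minimum enclosing circle is determined by three boundary points: P_2, P_3, P_6.
Their circumcentre is (57/26, -0.5) with r² = 21625/338.
The farthest remaining point P_5 is at distance² 10445/338 ≤ 21625/338.
r = √(21625/338) ≈ 8.00.

8.00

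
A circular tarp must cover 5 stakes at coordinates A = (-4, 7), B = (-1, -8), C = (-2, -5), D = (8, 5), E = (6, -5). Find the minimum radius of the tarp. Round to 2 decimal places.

The minimum enclosing circle is determined by three boundary points: A, B, D.
Their circumcentre is (30/29, 6/29) with r² = 60125/841.
The farthest remaining point E is at distance² 43537/841 ≤ 60125/841.
r = √(60125/841) ≈ 8.46.

8.46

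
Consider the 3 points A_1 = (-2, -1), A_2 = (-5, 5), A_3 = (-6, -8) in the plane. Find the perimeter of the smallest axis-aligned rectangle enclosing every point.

Width = max x − min x = -2 − (-6) = 4.
Height = max y − min y = 5 − (-8) = 13.
Perimeter = 2(4 + 13) = 34.

34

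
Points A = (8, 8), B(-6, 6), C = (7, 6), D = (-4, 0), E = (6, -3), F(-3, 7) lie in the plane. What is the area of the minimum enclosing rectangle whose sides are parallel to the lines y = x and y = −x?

210

In coordinates u = x + y, v = x − y the rectangle is axis-aligned; the map (x,y)→(u,v) scales areas by 2.
u-values: 16, 0, 13, -4, 3, 4; range = 16 − (-4) = 20.
v-values: 0, -12, 1, -4, 9, -10; range = 9 − (-12) = 21.
Area = (20 × 21) / 2 = 210.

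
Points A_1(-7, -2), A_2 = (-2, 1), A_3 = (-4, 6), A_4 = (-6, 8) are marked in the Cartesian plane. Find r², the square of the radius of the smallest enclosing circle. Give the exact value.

25.25

A smallest enclosing disk is always determined by at most three of the input points on its boundary.
The farthest pair is A_1–A_4 with squared distance 101. The circle on this segment as diameter has centre (-6.5, 3) and r² = 101/4 = 25.25.
Check A_2: distance² to centre = 24.25 ≤ 25.25, so it lies inside.
All remaining points lie in this disk, and no smaller disk contains both endpoints, so this is the minimum enclosing circle.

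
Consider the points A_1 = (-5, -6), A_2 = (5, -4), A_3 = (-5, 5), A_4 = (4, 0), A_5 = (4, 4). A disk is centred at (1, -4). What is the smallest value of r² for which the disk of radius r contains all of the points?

117

The required radius is the distance from (1, -4) to the farthest point.
Squared distances: 40, 16, 117, 25, 73.
Maximum is 117, attained at A_3.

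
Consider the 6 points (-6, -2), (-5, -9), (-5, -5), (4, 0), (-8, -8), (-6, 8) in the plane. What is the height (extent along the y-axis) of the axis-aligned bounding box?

17

max y = 8, min y = -9, so height = 17.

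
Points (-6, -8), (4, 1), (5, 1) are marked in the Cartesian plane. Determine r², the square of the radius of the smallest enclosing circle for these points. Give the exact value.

50.5

Call the three points A, B, C in the order given.
Side lengths²: AB² = 181, AC² = 202, BC² = 1.
Since AC² = 202 ≥ 181 + 1 = 182, the angle opposite AC is not acute, so the smallest enclosing circle has AC as diameter.
Centre = midpoint of AC = (-0.5, -3.5), r² = 202/4 = 50.5.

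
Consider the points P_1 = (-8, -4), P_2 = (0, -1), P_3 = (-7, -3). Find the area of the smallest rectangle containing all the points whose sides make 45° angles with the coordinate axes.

27.5

In coordinates u = x + y, v = x − y the rectangle is axis-aligned; the map (x,y)→(u,v) scales areas by 2.
u-values: -12, -1, -10; range = -1 − (-12) = 11.
v-values: -4, 1, -4; range = 1 − (-4) = 5.
Area = (11 × 5) / 2 = 27.5.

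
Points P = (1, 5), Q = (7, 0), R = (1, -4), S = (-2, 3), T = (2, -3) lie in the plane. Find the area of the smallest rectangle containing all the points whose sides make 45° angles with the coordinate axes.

In coordinates u = x + y, v = x − y the rectangle is axis-aligned; the map (x,y)→(u,v) scales areas by 2.
u-values: 6, 7, -3, 1, -1; range = 7 − (-3) = 10.
v-values: -4, 7, 5, -5, 5; range = 7 − (-5) = 12.
Area = (10 × 12) / 2 = 60.

60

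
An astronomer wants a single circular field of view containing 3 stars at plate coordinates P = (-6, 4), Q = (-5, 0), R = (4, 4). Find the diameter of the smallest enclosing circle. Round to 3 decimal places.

Side lengths²: PQ² = 17, PR² = 100, QR² = 97.
Since PR² = 100 < 97 + 17 = 114, the triangle is acute, so the smallest enclosing circle is the circumcircle.
Circumcentre = (-1, 3.125), r² = 25.765625.
Diameter = 2r = 2√(25.765625) ≈ 10.152.

10.152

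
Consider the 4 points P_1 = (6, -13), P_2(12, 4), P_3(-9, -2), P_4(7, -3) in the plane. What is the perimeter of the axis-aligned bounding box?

Width = max x − min x = 12 − (-9) = 21.
Height = max y − min y = 4 − (-13) = 17.
Perimeter = 2(21 + 17) = 76.

76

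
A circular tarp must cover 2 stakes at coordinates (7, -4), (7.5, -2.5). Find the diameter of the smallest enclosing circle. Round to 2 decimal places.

The smallest circle enclosing two points has them as diameter endpoints.
Centre = midpoint = (7.25, -3.25); r² = |(7, -4)−(7.5, -2.5)|²/4 = 2.5/4 = 0.625.
Diameter = 2r = 2√(0.625) ≈ 1.58.

1.58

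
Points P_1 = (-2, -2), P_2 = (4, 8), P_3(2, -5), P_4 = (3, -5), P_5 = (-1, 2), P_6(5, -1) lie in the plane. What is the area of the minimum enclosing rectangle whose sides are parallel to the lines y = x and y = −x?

In coordinates u = x + y, v = x − y the rectangle is axis-aligned; the map (x,y)→(u,v) scales areas by 2.
u-values: -4, 12, -3, -2, 1, 4; range = 12 − (-4) = 16.
v-values: 0, -4, 7, 8, -3, 6; range = 8 − (-4) = 12.
Area = (16 × 12) / 2 = 96.

96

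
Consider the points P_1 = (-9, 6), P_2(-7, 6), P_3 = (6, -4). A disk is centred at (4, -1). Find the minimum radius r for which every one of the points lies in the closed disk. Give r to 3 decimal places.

14.765

The required radius is the distance from (4, -1) to the farthest point.
Squared distances: 218, 170, 13.
Maximum is 218, attained at P_1.
r = √218 ≈ 14.765.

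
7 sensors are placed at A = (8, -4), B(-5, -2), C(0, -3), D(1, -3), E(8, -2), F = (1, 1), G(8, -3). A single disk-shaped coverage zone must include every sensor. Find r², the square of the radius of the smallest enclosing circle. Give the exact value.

The farthest pair is A–B with squared distance 173. The circle on this segment as diameter has centre (1.5, -3) and r² = 173/4 = 43.25.
Check C: distance² to centre = 2.25 ≤ 43.25, so it lies inside.
All remaining points lie in this disk, and no smaller disk contains both endpoints, so this is the minimum enclosing circle.

43.25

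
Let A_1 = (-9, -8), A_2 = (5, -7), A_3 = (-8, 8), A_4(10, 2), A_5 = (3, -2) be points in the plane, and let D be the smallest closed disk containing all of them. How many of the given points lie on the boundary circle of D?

3

The minimum enclosing circle is determined by three boundary points: A_1, A_3, A_4.
Their circumcentre is (-81/98, -47/98) with r² = 592385/4802.
The farthest remaining point A_2 is at distance² 367181/4802 ≤ 592385/4802.
The points at distance exactly r from the centre are A_1, A_3, A_4 — 3 points.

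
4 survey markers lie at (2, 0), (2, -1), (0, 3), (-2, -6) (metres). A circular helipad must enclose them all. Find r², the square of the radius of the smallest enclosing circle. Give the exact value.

A smallest enclosing disk is always determined by at most three of the input points on its boundary.
The farthest pair is (0, 3)–(-2, -6) with squared distance 85. The circle on this segment as diameter has centre (-1, -1.5) and r² = 85/4 = 21.25.
Check (2, 0): distance² to centre = 11.25 ≤ 21.25, so it lies inside.
All remaining points lie in this disk, and no smaller disk contains both endpoints, so this is the minimum enclosing circle.

21.25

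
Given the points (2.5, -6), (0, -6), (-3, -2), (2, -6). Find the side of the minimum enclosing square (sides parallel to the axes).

The bounding box has width 5.5 and height 4.
An axis-aligned square enclosing the set must have side ≥ max(width, height).
So the minimum side is max(5.5, 4) = 5.5.

5.5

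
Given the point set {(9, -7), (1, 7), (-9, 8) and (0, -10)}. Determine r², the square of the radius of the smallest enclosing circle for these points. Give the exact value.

By Welzl's lemma the MEC is supported by two points (diametrically opposite) or three points (on a circumcircle).
The farthest pair is (9, -7)–(-9, 8) with squared distance 549. The circle on this segment as diameter has centre (0, 0.5) and r² = 549/4 = 137.25.
Check (1, 7): distance² to centre = 43.25 ≤ 137.25, so it lies inside.
All remaining points lie in this disk, and no smaller disk contains both endpoints, so this is the minimum enclosing circle.

137.25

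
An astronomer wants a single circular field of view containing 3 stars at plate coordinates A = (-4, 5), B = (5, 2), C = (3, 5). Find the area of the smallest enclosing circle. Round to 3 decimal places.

70.686

Side lengths²: AB² = 90, AC² = 49, BC² = 13.
Since AB² = 90 ≥ 49 + 13 = 62, the angle opposite AB is not acute, so the smallest enclosing circle has AB as diameter.
Centre = midpoint of AB = (0.5, 3.5), r² = 90/4 = 22.5.
Area = π·r² = π·22.5 ≈ 70.686.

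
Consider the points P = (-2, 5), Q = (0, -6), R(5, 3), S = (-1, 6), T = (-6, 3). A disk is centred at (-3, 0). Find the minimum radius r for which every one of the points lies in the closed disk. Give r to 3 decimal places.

8.544

The required radius is the distance from (-3, 0) to the farthest point.
Squared distances: 26, 45, 73, 40, 18.
Maximum is 73, attained at R.
r = √73 ≈ 8.544.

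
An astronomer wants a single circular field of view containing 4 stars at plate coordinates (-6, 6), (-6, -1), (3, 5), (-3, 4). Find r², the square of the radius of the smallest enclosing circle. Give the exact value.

A smallest enclosing disk is always determined by at most three of the input points on its boundary.
The minimum enclosing circle is determined by three boundary points: (-6, 6), (-6, -1), (3, 5).
Their circumcentre is (-11/6, 2.5) with r² = 533/18.
The farthest remaining point (-3, 4) is at distance² 65/18 ≤ 533/18.

533/18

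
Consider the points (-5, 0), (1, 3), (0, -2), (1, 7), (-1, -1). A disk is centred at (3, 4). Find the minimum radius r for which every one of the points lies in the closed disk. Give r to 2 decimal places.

8.94

The required radius is the distance from (3, 4) to the farthest point.
Squared distances: 80, 5, 45, 13, 41.
Maximum is 80, attained at (-5, 0).
r = √80 ≈ 8.94.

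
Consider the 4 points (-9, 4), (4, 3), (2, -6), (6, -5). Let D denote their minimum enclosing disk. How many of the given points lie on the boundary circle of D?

By Welzl's lemma the MEC is supported by two points (diametrically opposite) or three points (on a circumcircle).
The farthest pair is (-9, 4)–(6, -5) with squared distance 306. The circle on this segment as diameter has centre (-1.5, -0.5) and r² = 306/4 = 76.5.
Check (4, 3): distance² to centre = 42.5 ≤ 76.5, so it lies inside.
All remaining points lie in this disk, and no smaller disk contains both endpoints, so this is the minimum enclosing circle.
The points at distance exactly r from the centre are (-9, 4), (6, -5) — 2 points.

2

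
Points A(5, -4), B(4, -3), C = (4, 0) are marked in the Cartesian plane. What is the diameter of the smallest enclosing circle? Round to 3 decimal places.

4.123

Side lengths²: AB² = 2, AC² = 17, BC² = 9.
Since AC² = 17 ≥ 9 + 2 = 11, the angle opposite AC is not acute, so the smallest enclosing circle has AC as diameter.
Centre = midpoint of AC = (4.5, -2), r² = 17/4 = 4.25.
Diameter = 2r = 2√(4.25) ≈ 4.123.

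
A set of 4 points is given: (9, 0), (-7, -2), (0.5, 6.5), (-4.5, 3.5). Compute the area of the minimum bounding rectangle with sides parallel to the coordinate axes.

136

x ranges over [-7, 9], width 16.
y ranges over [-2, 6.5], height 8.5.
Area = 16 × 8.5 = 136.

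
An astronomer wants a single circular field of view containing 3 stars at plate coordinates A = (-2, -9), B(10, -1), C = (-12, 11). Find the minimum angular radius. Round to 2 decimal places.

Side lengths²: AB² = 208, AC² = 500, BC² = 628.
Since BC² = 628 < 500 + 208 = 708, the triangle is acute, so the smallest enclosing circle is the circumcircle.
Circumcentre = (-1.75, 3.625), r² = 159.453125.
r = √(159.453125) ≈ 12.63.

12.63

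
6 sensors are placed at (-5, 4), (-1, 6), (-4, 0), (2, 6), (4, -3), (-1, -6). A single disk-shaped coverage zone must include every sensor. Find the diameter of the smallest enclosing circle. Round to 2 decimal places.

A smallest enclosing disk is always determined by at most three of the input points on its boundary.
The minimum enclosing circle is determined by three boundary points: (-5, 4), (2, 6), (-1, -6).
Their circumcentre is (-3/26, 2/13) with r² = 26129/676.
The farthest remaining point (-1, 6) is at distance² 23633/676 ≤ 26129/676.
Diameter = 2r = 2√(26129/676) ≈ 12.43.

12.43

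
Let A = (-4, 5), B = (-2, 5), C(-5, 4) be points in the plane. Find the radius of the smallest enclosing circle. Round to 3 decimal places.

1.581

Side lengths²: AB² = 4, AC² = 2, BC² = 10.
Since BC² = 10 ≥ 4 + 2 = 6, the angle opposite BC is not acute, so the smallest enclosing circle has BC as diameter.
Centre = midpoint of BC = (-3.5, 4.5), r² = 10/4 = 2.5.
r = √(2.5) ≈ 1.581.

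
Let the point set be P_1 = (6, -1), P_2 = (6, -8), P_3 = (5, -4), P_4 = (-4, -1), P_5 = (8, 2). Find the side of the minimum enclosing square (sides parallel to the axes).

The bounding box has width 12 and height 10.
An axis-aligned square enclosing the set must have side ≥ max(width, height).
So the minimum side is max(12, 10) = 12.

12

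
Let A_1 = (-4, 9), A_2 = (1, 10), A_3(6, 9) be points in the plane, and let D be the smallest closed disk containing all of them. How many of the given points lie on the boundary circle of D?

Side lengths²: A_1A_2² = 26, A_1A_3² = 100, A_2A_3² = 26.
Since A_1A_3² = 100 ≥ 26 + 26 = 52, the angle opposite A_1A_3 is not acute, so the smallest enclosing circle has A_1A_3 as diameter.
Centre = midpoint of A_1A_3 = (1, 9), r² = 100/4 = 25.
The points at distance exactly r from the centre are A_1, A_3 — 2 points.

2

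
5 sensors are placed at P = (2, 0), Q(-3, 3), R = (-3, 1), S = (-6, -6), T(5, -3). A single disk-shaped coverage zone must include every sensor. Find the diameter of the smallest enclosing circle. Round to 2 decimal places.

12.02

A smallest enclosing disk is always determined by at most three of the input points on its boundary.
The minimum enclosing circle is determined by three boundary points: Q, S, T.
Their circumcentre is (-1, -8/3) with r² = 325/9.
The farthest remaining point R is at distance² 157/9 ≤ 325/9.
Diameter = 2r = 2√(325/9) ≈ 12.02.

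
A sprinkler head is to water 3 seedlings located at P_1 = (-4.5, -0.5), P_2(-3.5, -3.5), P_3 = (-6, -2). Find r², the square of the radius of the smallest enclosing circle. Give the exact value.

2.65625

Side lengths²: P_1P_2² = 10, P_1P_3² = 4.5, P_2P_3² = 8.5.
Since P_1P_2² = 10 < 8.5 + 4.5 = 13, the triangle is acute, so the smallest enclosing circle is the circumcircle.
Circumcentre = (-4.375, -2.125), r² = 2.65625.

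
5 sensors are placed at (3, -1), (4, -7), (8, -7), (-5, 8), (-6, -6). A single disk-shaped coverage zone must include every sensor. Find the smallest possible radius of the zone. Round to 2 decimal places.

9.92

The farthest pair is (8, -7)–(-5, 8) with squared distance 394. The circle on this segment as diameter has centre (1.5, 0.5) and r² = 394/4 = 98.5.
Check (3, -1): distance² to centre = 4.5 ≤ 98.5, so it lies inside.
All remaining points lie in this disk, and no smaller disk contains both endpoints, so this is the minimum enclosing circle.
r = √(98.5) ≈ 9.92.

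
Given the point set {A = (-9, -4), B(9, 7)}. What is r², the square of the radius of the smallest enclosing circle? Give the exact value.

111.25

The smallest circle enclosing two points has them as diameter endpoints.
Centre = midpoint = (0, 1.5); r² = |AB|²/4 = 445/4 = 111.25.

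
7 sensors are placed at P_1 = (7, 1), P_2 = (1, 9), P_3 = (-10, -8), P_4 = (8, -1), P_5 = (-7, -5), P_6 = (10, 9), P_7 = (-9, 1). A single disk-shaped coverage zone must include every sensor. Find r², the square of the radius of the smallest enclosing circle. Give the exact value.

172.25

By Welzl's lemma the MEC is supported by two points (diametrically opposite) or three points (on a circumcircle).
The farthest pair is P_3–P_6 with squared distance 689. The circle on this segment as diameter has centre (0, 0.5) and r² = 689/4 = 172.25.
Check P_1: distance² to centre = 49.25 ≤ 172.25, so it lies inside.
All remaining points lie in this disk, and no smaller disk contains both endpoints, so this is the minimum enclosing circle.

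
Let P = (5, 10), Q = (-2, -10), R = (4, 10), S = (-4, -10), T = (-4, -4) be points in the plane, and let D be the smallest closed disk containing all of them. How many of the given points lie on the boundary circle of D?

2

The minimum enclosing circle of a finite set is fixed by two of the points (as a diameter) or three (as a circumcircle).
The farthest pair is P–S with squared distance 481. The circle on this segment as diameter has centre (0.5, 0) and r² = 481/4 = 120.25.
Check Q: distance² to centre = 106.25 ≤ 120.25, so it lies inside.
All remaining points lie in this disk, and no smaller disk contains both endpoints, so this is the minimum enclosing circle.
The points at distance exactly r from the centre are P, S — 2 points.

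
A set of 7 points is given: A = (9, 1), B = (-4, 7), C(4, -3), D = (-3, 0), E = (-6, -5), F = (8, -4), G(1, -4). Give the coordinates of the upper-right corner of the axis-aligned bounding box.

x-range [-6, 9], y-range [-5, 7].
The upper-right corner is (9, 7).

(9, 7)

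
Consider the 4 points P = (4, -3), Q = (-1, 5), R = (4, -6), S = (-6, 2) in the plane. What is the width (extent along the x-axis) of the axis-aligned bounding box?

max x = 4, min x = -6, so width = 10.

10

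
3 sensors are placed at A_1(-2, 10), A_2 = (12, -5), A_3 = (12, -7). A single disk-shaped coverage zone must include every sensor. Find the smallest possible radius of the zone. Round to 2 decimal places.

11.01

Side lengths²: A_1A_2² = 421, A_1A_3² = 485, A_2A_3² = 4.
Since A_1A_3² = 485 ≥ 421 + 4 = 425, the angle opposite A_1A_3 is not acute, so the smallest enclosing circle has A_1A_3 as diameter.
Centre = midpoint of A_1A_3 = (5, 1.5), r² = 485/4 = 121.25.
r = √(121.25) ≈ 11.01.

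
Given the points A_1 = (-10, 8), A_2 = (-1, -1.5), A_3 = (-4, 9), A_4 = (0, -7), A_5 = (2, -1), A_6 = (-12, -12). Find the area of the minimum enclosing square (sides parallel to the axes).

The bounding box has width 14 and height 21.
An axis-aligned square enclosing the set must have side ≥ max(width, height).
So the minimum side is max(14, 21) = 21.
Area = 21² = 441.

441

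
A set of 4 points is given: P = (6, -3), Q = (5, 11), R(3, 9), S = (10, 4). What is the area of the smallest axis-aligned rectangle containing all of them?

98

x ranges over [3, 10], width 7.
y ranges over [-3, 11], height 14.
Area = 7 × 14 = 98.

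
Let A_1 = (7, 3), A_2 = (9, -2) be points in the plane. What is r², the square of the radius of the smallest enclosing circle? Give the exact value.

The smallest circle enclosing two points has them as diameter endpoints.
Centre = midpoint = (8, 0.5); r² = |A_1A_2|²/4 = 29/4 = 7.25.

7.25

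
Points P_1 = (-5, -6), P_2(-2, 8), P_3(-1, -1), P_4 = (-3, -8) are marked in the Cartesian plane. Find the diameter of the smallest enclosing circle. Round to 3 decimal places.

16.031

The farthest pair is P_2–P_4 with squared distance 257. The circle on this segment as diameter has centre (-2.5, 0) and r² = 257/4 = 64.25.
Check P_1: distance² to centre = 42.25 ≤ 64.25, so it lies inside.
All remaining points lie in this disk, and no smaller disk contains both endpoints, so this is the minimum enclosing circle.
Diameter = 2r = 2√(64.25) ≈ 16.031.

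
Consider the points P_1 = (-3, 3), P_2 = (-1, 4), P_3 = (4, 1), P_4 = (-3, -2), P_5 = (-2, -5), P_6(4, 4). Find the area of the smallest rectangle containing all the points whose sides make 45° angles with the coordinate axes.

67.5

In coordinates u = x + y, v = x − y the rectangle is axis-aligned; the map (x,y)→(u,v) scales areas by 2.
u-values: 0, 3, 5, -5, -7, 8; range = 8 − (-7) = 15.
v-values: -6, -5, 3, -1, 3, 0; range = 3 − (-6) = 9.
Area = (15 × 9) / 2 = 67.5.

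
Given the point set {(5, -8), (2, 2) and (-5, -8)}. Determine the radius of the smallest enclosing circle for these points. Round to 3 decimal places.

Call the three points A, B, C in the order given.
Side lengths²: AB² = 109, AC² = 100, BC² = 149.
Since BC² = 149 < 109 + 100 = 209, the triangle is acute, so the smallest enclosing circle is the circumcircle.
Circumcentre = (0, -4.05), r² = 40.6025.
r = √(40.6025) ≈ 6.372.

6.372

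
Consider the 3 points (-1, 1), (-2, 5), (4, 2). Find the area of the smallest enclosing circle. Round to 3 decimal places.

Call the three points A, B, C in the order given.
Side lengths²: AB² = 17, AC² = 26, BC² = 45.
Since BC² = 45 ≥ 26 + 17 = 43, the angle opposite BC is not acute, so the smallest enclosing circle has BC as diameter.
Centre = midpoint of BC = (1, 3.5), r² = 45/4 = 11.25.
Area = π·r² = π·11.25 ≈ 35.343.

35.343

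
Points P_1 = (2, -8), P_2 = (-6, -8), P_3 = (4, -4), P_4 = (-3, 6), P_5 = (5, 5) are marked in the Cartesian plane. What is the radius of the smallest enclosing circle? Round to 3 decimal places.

8.515

A smallest enclosing disk is always determined by at most three of the input points on its boundary.
The farthest pair is P_2–P_5 with squared distance 290. The circle on this segment as diameter has centre (-0.5, -1.5) and r² = 290/4 = 72.5.
Check P_1: distance² to centre = 48.5 ≤ 72.5, so it lies inside.
All remaining points lie in this disk, and no smaller disk contains both endpoints, so this is the minimum enclosing circle.
r = √(72.5) ≈ 8.515.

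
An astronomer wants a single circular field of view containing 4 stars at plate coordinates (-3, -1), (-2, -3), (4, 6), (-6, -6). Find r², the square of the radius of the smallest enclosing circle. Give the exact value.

61

By Welzl's lemma the MEC is supported by two points (diametrically opposite) or three points (on a circumcircle).
The farthest pair is (4, 6)–(-6, -6) with squared distance 244. The circle on this segment as diameter has centre (-1, 0) and r² = 244/4 = 61.
Check (-3, -1): distance² to centre = 5 ≤ 61, so it lies inside.
All remaining points lie in this disk, and no smaller disk contains both endpoints, so this is the minimum enclosing circle.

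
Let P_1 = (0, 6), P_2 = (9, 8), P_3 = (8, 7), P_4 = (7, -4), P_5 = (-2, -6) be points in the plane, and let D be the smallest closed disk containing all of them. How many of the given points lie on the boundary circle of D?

2

A smallest enclosing disk is always determined by at most three of the input points on its boundary.
The farthest pair is P_2–P_5 with squared distance 317. The circle on this segment as diameter has centre (3.5, 1) and r² = 317/4 = 79.25.
Check P_1: distance² to centre = 37.25 ≤ 79.25, so it lies inside.
All remaining points lie in this disk, and no smaller disk contains both endpoints, so this is the minimum enclosing circle.
The points at distance exactly r from the centre are P_2, P_5 — 2 points.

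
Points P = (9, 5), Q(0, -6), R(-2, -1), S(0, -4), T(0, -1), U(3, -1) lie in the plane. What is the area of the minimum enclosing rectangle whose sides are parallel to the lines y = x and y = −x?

70

In coordinates u = x + y, v = x − y the rectangle is axis-aligned; the map (x,y)→(u,v) scales areas by 2.
u-values: 14, -6, -3, -4, -1, 2; range = 14 − (-6) = 20.
v-values: 4, 6, -1, 4, 1, 4; range = 6 − (-1) = 7.
Area = (20 × 7) / 2 = 70.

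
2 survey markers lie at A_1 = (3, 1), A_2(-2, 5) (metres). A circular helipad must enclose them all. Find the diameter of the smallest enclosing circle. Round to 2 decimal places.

6.40

The smallest circle enclosing two points has them as diameter endpoints.
Centre = midpoint = (0.5, 3); r² = |A_1A_2|²/4 = 41/4 = 10.25.
Diameter = 2r = 2√(10.25) ≈ 6.40.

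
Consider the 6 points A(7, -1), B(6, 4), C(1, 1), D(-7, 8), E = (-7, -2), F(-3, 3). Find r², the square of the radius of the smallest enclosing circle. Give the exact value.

By Welzl's lemma the MEC is supported by two points (diametrically opposite) or three points (on a circumcircle).
The minimum enclosing circle is determined by three boundary points: A, D, E.
Their circumcentre is (-9/28, 3) with r² = 54569/784.
The farthest remaining point B is at distance² 32113/784 ≤ 54569/784.

54569/784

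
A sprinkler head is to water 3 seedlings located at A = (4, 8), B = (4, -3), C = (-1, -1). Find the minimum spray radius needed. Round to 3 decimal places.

5.544

Side lengths²: AB² = 121, AC² = 106, BC² = 29.
Since AB² = 121 < 106 + 29 = 135, the triangle is acute, so the smallest enclosing circle is the circumcircle.
Circumcentre = (3.3, 2.5), r² = 30.74.
r = √(30.74) ≈ 5.544.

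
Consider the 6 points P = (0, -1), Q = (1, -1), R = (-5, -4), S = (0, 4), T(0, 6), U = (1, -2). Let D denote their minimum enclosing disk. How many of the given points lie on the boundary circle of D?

2

The minimum enclosing circle of a finite set is fixed by two of the points (as a diameter) or three (as a circumcircle).
The farthest pair is R–T with squared distance 125. The circle on this segment as diameter has centre (-2.5, 1) and r² = 125/4 = 31.25.
Check P: distance² to centre = 10.25 ≤ 31.25, so it lies inside.
All remaining points lie in this disk, and no smaller disk contains both endpoints, so this is the minimum enclosing circle.
The points at distance exactly r from the centre are R, T — 2 points.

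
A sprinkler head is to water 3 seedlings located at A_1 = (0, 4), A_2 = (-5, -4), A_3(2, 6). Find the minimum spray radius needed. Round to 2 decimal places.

Side lengths²: A_1A_2² = 89, A_1A_3² = 8, A_2A_3² = 149.
Since A_2A_3² = 149 ≥ 89 + 8 = 97, the angle opposite A_2A_3 is not acute, so the smallest enclosing circle has A_2A_3 as diameter.
Centre = midpoint of A_2A_3 = (-1.5, 1), r² = 149/4 = 37.25.
r = √(37.25) ≈ 6.10.

6.10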